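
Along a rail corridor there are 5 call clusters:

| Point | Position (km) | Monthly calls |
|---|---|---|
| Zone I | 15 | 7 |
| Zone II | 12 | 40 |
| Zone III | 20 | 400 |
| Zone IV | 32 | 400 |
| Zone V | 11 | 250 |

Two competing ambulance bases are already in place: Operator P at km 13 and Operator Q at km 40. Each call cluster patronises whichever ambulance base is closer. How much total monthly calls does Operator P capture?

The indifferent point is the midpoint (13+40)/2 = 26.5; call clusters left of it (closer to Operator P at 13) go to Operator P, those right go to Operator Q.
  Zone V at 11 (w=250) → Operator P
  Zone II at 12 (w=40) → Operator P
  Zone I at 15 (w=7) → Operator P
  Zone III at 20 (w=400) → Operator P
  Zone IV at 32 (w=400) → Operator Q
Operator P captures 697; Operator Q captures 400.

697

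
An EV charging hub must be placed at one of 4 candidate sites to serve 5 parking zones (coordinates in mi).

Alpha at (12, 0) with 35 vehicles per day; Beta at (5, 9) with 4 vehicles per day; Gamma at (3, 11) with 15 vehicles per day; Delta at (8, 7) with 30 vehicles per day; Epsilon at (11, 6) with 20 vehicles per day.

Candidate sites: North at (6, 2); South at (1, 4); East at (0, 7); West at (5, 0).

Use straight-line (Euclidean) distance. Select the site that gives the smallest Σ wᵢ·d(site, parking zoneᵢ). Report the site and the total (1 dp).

North, total 681.6 mi

Total weighted distance at each candidate:
  North (6, 2): total = 681.6
  South (1, 4): total = 976.9
  East (0, 7): total = 1043.7
  West (5, 0): total = 846.9
Minimum is at North with total 681.6 mi.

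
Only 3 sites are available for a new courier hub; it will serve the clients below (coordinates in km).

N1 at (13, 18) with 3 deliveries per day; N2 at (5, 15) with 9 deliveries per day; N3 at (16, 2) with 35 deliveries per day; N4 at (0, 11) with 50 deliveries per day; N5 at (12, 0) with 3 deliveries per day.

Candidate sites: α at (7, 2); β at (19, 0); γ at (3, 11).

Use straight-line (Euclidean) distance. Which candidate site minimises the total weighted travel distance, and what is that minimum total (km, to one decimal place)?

γ, total 822.9 km

Total weighted distance at each candidate:
  α (7, 2): total = 1070.9
  β (19, 0): total = 1486.5
  γ (3, 11): total = 822.9
Minimum is at γ with total 822.9 km.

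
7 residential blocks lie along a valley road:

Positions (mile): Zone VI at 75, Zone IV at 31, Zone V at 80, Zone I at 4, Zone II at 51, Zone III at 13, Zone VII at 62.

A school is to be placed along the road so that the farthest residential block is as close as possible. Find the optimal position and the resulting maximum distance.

location 42, max distance 38

The 1-center on a line is the midpoint of the two extreme points: leftmost at 4, rightmost at 80.
Optimal location = (4 + 80)/2 = 42; maximum distance = (80 − 4)/2 = 38.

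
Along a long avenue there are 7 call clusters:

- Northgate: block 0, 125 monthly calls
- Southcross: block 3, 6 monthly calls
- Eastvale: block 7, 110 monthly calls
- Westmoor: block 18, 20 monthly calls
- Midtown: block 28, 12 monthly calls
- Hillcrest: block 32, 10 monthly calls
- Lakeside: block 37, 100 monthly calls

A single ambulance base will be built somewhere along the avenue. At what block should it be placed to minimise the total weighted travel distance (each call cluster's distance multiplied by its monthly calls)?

x = 7

For a sum of weighted absolute distances on a line, the optimum is the weighted median (not the mean). Total weight W = 383; half-weight = 191.5.
Sort by position and accumulate weight:
  block 0 (Northgate, w=125) → cum 125
  block 3 (Southcross, w=6) → cum 131
  block 7 (Eastvale, w=110) → cum 241  ≥ 191.5 → median here
  block 18 (Westmoor, w=20) → cum 261
  block 28 (Midtown, w=12) → cum 273
  block 32 (Hillcrest, w=10) → cum 283
  block 37 (Lakeside, w=100) → cum 383
Optimal location: block 7.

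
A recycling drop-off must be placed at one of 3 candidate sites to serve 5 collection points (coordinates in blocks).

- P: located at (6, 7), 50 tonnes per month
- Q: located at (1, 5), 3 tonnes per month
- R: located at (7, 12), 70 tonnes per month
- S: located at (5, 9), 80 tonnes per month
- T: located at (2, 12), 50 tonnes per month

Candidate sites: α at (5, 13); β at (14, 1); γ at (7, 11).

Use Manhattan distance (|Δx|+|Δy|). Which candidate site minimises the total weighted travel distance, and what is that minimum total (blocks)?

Total weighted distance at each candidate:
  α (5, 13): total = 1116
  β (14, 1): total = 4521
  γ (7, 11): total = 976
Minimum is at γ with total 976 blocks.

γ, total 976 blocks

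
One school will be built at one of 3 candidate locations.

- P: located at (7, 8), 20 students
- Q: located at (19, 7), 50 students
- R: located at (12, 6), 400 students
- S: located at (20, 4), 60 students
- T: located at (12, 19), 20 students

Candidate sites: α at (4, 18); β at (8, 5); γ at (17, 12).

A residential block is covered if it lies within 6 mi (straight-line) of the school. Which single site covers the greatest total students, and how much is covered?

β, covering 420

Coverage radius r = 6 mi; a point is covered iff (Δx)²+(Δy)² ≤ 6² = 36.
  α (4, 18): covers {none} → 0
  β (8, 5): covers {P, R} → 420
  γ (17, 12): covers {Q} → 50
Maximum coverage at β: 420 students.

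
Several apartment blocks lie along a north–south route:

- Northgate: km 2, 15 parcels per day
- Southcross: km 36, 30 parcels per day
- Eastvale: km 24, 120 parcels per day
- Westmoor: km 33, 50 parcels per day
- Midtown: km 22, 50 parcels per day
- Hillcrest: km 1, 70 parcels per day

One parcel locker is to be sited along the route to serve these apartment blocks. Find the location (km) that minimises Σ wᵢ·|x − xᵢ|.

x = 24

For a sum of weighted absolute distances on a line, the optimum is the weighted median (not the mean). Total weight W = 335; half-weight = 167.5.
Sort by position and accumulate weight:
  km 1 (Hillcrest, w=70) → cum 70
  km 2 (Northgate, w=15) → cum 85
  km 22 (Midtown, w=50) → cum 135
  km 24 (Eastvale, w=120) → cum 255  ≥ 167.5 → median here
  km 33 (Westmoor, w=50) → cum 305
  km 36 (Southcross, w=30) → cum 335
Optimal location: km 24.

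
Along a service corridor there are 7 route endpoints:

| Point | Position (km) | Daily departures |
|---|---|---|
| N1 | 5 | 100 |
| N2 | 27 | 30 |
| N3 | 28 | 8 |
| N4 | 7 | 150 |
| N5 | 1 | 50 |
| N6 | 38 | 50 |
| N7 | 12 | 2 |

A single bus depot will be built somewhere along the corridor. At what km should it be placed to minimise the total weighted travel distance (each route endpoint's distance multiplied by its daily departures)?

x = 7

For a sum of weighted absolute distances on a line, the optimum is the weighted median (not the mean). Total weight W = 390; half-weight = 195.
Sort by position and accumulate weight:
  km 1 (N5, w=50) → cum 50
  km 5 (N1, w=100) → cum 150
  km 7 (N4, w=150) → cum 300  ≥ 195 → median here
  km 12 (N7, w=2) → cum 302
  km 27 (N2, w=30) → cum 332
  km 28 (N3, w=8) → cum 340
  km 38 (N6, w=50) → cum 390
Optimal location: km 7.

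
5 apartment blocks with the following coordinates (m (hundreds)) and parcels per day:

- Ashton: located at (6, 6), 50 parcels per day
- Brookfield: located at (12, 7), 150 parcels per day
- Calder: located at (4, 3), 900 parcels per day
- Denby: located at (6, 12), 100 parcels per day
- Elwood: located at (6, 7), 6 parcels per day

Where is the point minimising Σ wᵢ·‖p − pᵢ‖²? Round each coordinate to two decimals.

The minimiser of Σwᵢ‖p−pᵢ‖² is the weighted centroid p* = (Σwᵢpᵢ)/(Σwᵢ).
Σwᵢ = 1206.
Σwᵢxᵢ = 50·6 + 150·12 + 900·4 + 100·6 + 6·6 = 6336.
Σwᵢyᵢ = 50·6 + 150·7 + 900·3 + 100·12 + 6·7 = 5292.
x* = 6336/1206 = 5.25, y* = 5292/1206 = 4.39.

(5.25, 4.39)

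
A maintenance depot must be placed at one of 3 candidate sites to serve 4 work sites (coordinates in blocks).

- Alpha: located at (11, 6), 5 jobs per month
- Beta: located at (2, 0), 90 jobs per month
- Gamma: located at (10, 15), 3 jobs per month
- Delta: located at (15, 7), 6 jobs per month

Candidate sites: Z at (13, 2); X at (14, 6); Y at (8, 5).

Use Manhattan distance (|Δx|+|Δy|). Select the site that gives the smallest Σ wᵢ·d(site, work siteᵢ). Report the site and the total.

Y, total 1100 blocks

Total weighted distance at each candidate:
  Z (13, 2): total = 1290
  X (14, 6): total = 1686
  Y (8, 5): total = 1100
Minimum is at Y with total 1100 blocks.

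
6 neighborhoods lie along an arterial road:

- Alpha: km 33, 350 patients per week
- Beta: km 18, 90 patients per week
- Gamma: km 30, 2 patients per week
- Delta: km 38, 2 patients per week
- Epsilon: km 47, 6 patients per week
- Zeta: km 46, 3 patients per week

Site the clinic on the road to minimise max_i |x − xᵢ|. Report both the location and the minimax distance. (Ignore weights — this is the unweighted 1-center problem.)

The 1-center on a line is the midpoint of the two extreme points: leftmost at 18, rightmost at 47.
Optimal location = (18 + 47)/2 = 32.5; maximum distance = (47 − 18)/2 = 14.5.

location 32.5, max distance 14.5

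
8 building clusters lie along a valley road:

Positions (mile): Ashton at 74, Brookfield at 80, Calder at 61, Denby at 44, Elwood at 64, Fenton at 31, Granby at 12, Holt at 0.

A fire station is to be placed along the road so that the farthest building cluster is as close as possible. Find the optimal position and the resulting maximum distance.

location 40, max distance 40

The 1-center on a line is the midpoint of the two extreme points: leftmost at 0, rightmost at 80.
Optimal location = (0 + 80)/2 = 40; maximum distance = (80 − 0)/2 = 40.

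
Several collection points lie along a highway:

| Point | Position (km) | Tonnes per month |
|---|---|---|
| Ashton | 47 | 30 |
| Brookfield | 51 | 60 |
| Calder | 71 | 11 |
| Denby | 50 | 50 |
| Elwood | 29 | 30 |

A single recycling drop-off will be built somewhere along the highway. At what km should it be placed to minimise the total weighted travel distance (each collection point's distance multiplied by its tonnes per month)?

x = 50

For a sum of weighted absolute distances on a line, the optimum is the weighted median (not the mean). Total weight W = 181; half-weight = 90.5.
Sort by position and accumulate weight:
  km 29 (Elwood, w=30) → cum 30
  km 47 (Ashton, w=30) → cum 60
  km 50 (Denby, w=50) → cum 110  ≥ 90.5 → median here
  km 51 (Brookfield, w=60) → cum 170
  km 71 (Calder, w=11) → cum 181
Optimal location: km 50.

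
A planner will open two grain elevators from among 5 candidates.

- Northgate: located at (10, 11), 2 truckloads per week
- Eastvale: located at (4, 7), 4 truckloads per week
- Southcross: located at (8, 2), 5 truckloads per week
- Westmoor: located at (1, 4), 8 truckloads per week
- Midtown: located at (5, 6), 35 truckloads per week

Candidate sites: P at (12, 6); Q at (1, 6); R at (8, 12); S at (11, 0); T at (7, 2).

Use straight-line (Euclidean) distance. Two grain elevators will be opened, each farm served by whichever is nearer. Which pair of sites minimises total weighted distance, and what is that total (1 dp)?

{Q, T}, total 192.6

Evaluate every pair (each demand assigned to the nearer of the two):
  {Q, T}: total = 192.6
  {Q, S}: total = 207.3
  {P, Q}: total = 207.7
  {Q, R}: total = 213.4
  {R, T}: total = 239.9
  {P, T}: total = 246.2
  {S, T}: total = 254.4
  {R, S}: total = 367.9
  {P, R}: total = 378.2
  {P, S}: total = 392.2
Best pair: {Q, T} with total 192.6.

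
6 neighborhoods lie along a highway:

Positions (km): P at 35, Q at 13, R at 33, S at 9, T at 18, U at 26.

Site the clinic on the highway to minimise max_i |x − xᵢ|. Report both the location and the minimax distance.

The 1-center on a line is the midpoint of the two extreme points: leftmost at 9, rightmost at 35.
Optimal location = (9 + 35)/2 = 22; maximum distance = (35 − 9)/2 = 13.

location 22, max distance 13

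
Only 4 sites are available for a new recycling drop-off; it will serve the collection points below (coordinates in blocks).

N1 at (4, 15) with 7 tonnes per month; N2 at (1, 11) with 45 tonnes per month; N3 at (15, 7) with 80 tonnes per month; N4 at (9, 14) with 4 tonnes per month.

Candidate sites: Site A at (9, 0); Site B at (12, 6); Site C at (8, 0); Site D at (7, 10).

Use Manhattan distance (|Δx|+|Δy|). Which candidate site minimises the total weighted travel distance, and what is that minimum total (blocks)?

Site B, total 1203 blocks

Total weighted distance at each candidate:
  Site A (9, 0): total = 2091
  Site B (12, 6): total = 1203
  Site C (8, 0): total = 2123
  Site D (7, 10): total = 1275
Minimum is at Site B with total 1203 blocks.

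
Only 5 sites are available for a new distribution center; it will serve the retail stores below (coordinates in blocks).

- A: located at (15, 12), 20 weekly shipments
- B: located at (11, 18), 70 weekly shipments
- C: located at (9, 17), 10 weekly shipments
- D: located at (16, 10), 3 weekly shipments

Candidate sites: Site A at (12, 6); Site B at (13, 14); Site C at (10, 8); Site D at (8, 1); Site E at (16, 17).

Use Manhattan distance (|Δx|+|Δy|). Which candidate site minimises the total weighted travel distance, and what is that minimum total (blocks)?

Total weighted distance at each candidate:
  Site A (12, 6): total = 1254
  Site B (13, 14): total = 591
  Site C (10, 8): total = 1074
  Site D (8, 1): total = 1981
  Site E (16, 17): total = 631
Minimum is at Site B with total 591 blocks.

Site B, total 591 blocks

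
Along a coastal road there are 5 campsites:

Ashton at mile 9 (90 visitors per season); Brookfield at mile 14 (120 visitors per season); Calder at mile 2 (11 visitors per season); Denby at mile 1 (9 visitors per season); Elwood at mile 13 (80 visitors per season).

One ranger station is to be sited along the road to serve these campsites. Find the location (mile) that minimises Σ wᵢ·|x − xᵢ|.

For a sum of weighted absolute distances on a line, the optimum is the weighted median (not the mean). Total weight W = 310; half-weight = 155.
Sort by position and accumulate weight:
  mile 1 (Denby, w=9) → cum 9
  mile 2 (Calder, w=11) → cum 20
  mile 9 (Ashton, w=90) → cum 110
  mile 13 (Elwood, w=80) → cum 190  ≥ 155 → median here
  mile 14 (Brookfield, w=120) → cum 310
Optimal location: mile 13.

x = 13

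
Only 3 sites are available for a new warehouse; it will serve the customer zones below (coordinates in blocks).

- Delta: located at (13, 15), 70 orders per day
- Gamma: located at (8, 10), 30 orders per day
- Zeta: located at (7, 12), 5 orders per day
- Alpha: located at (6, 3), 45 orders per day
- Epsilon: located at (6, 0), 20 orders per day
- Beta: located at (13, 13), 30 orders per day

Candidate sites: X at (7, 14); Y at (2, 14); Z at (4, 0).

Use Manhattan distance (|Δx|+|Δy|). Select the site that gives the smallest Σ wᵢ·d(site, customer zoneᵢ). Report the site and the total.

Total weighted distance at each candidate:
  X (7, 14): total = 1700
  Y (2, 14): total = 2570
  Z (4, 0): total = 3100
Minimum is at X with total 1700 blocks.

X, total 1700 blocks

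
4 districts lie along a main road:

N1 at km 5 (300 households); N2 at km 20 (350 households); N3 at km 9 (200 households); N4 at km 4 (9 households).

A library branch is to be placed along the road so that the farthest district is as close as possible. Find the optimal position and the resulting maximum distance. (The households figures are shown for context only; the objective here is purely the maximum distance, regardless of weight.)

The 1-center on a line is the midpoint of the two extreme points: leftmost at 4, rightmost at 20.
Optimal location = (4 + 20)/2 = 12; maximum distance = (20 − 4)/2 = 8.

location 12, max distance 8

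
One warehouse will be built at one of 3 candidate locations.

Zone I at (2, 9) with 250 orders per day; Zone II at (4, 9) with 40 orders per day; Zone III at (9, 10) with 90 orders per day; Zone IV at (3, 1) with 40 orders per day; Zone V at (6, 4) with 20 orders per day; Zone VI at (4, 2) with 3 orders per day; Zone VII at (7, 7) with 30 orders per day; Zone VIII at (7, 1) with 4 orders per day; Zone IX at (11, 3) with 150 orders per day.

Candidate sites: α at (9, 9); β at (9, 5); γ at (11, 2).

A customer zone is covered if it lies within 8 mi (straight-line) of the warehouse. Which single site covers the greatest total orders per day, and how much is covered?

Coverage radius r = 8 mi; a point is covered iff (Δx)²+(Δy)² ≤ 8² = 64.
  α (9, 9): covers {Zone I, Zone II, Zone III, Zone V, Zone VII, Zone IX} → 580
  β (9, 5): covers {Zone II, Zone III, Zone IV, Zone V, Zone VI, Zone VII, Zone VIII, Zone IX} → 377
  γ (11, 2): covers {Zone V, Zone VI, Zone VII, Zone VIII, Zone IX} → 207
Maximum coverage at α: 580 orders per day.

α, covering 580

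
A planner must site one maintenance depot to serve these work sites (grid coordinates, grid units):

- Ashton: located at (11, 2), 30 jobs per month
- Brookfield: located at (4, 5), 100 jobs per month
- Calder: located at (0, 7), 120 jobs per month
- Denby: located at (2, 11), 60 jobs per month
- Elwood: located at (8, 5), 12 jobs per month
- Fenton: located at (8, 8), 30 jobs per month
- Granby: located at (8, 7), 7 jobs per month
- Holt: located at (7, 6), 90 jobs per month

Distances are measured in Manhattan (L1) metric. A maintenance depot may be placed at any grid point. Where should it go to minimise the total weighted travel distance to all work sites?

Manhattan distance separates: Σwᵢ(|x−xᵢ|+|y−yᵢ|) = Σwᵢ|x−xᵢ| + Σwᵢ|y−yᵢ|, so x and y are optimised independently as 1-D weighted medians.
Total weight W = 449; half = 224.5.
x-coordinate, sorted with cumulative weight:
  x=0 (Calder, w=120) cum 120
  x=2 (Denby, w=60) cum 180
  x=4 (Brookfield, w=100) cum 280  ← median
  x=7 (Holt, w=90) cum 370
  x=8 (Elwood, w=12) cum 382
  x=8 (Fenton, w=30) cum 412
  x=8 (Granby, w=7) cum 419
  x=11 (Ashton, w=30) cum 449
⇒ x* = 4
y-coordinate, sorted with cumulative weight:
  y=2 (Ashton, w=30) cum 30
  y=5 (Brookfield, w=100) cum 130
  y=5 (Elwood, w=12) cum 142
  y=6 (Holt, w=90) cum 232  ← median
  y=7 (Calder, w=120) cum 352
  y=7 (Granby, w=7) cum 359
  y=8 (Fenton, w=30) cum 389
  y=11 (Denby, w=60) cum 449
⇒ y* = 6

(4, 6)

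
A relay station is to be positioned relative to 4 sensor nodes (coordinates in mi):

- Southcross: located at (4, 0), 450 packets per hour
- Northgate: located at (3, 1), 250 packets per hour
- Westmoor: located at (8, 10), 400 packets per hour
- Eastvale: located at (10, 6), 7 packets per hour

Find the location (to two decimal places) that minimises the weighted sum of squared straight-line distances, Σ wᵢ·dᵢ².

The minimiser of Σwᵢ‖p−pᵢ‖² is the weighted centroid p* = (Σwᵢpᵢ)/(Σwᵢ).
Σwᵢ = 1107.
Σwᵢxᵢ = 450·4 + 250·3 + 400·8 + 7·10 = 5820.
Σwᵢyᵢ = 450·0 + 250·1 + 400·10 + 7·6 = 4292.
x* = 5820/1107 = 5.26, y* = 4292/1107 = 3.88.

(5.26, 3.88)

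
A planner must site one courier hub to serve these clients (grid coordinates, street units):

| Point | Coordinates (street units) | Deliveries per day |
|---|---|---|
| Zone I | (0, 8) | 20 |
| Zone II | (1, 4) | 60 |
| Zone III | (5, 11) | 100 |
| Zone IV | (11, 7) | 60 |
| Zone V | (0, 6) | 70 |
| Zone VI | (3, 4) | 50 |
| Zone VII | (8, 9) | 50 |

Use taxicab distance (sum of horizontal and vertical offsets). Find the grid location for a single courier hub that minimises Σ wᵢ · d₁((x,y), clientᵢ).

(5, 7)

Manhattan distance separates: Σwᵢ(|x−xᵢ|+|y−yᵢ|) = Σwᵢ|x−xᵢ| + Σwᵢ|y−yᵢ|, so x and y are optimised independently as 1-D weighted medians.
Total weight W = 410; half = 205.
x-coordinate, sorted with cumulative weight:
  x=0 (Zone I, w=20) cum 20
  x=0 (Zone V, w=70) cum 90
  x=1 (Zone II, w=60) cum 150
  x=3 (Zone VI, w=50) cum 200
  x=5 (Zone III, w=100) cum 300  ← median
  x=8 (Zone VII, w=50) cum 350
  x=11 (Zone IV, w=60) cum 410
⇒ x* = 5
y-coordinate, sorted with cumulative weight:
  y=4 (Zone II, w=60) cum 60
  y=4 (Zone VI, w=50) cum 110
  y=6 (Zone V, w=70) cum 180
  y=7 (Zone IV, w=60) cum 240  ← median
  y=8 (Zone I, w=20) cum 260
  y=9 (Zone VII, w=50) cum 310
  y=11 (Zone III, w=100) cum 410
⇒ y* = 7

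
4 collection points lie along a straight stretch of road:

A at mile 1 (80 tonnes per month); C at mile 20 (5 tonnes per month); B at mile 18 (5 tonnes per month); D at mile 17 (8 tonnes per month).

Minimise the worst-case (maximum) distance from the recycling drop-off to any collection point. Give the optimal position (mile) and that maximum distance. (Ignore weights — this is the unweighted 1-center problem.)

location 10.5, max distance 9.5

The 1-center on a line is the midpoint of the two extreme points: leftmost at 1, rightmost at 20.
Optimal location = (1 + 20)/2 = 10.5; maximum distance = (20 − 1)/2 = 9.5.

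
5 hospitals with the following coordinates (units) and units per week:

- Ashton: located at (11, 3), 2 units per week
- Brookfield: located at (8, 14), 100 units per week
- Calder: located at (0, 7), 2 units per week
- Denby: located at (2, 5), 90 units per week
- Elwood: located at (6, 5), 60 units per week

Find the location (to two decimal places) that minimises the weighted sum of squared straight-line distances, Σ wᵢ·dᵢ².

The minimiser of Σwᵢ‖p−pᵢ‖² is the weighted centroid p* = (Σwᵢpᵢ)/(Σwᵢ).
Σwᵢ = 254.
Σwᵢxᵢ = 2·11 + 100·8 + 2·0 + 90·2 + 60·6 = 1362.
Σwᵢyᵢ = 2·3 + 100·14 + 2·7 + 90·5 + 60·5 = 2170.
x* = 1362/254 = 5.36, y* = 2170/254 = 8.54.

(5.36, 8.54)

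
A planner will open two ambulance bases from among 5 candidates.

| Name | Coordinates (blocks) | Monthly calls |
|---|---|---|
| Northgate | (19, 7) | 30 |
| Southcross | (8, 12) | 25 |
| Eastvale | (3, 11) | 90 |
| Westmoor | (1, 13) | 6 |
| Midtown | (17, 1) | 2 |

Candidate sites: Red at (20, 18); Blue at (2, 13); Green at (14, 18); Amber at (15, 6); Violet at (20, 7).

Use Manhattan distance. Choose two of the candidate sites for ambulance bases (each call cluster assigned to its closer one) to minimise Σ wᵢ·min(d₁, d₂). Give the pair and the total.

Evaluate every pair (each demand assigned to the nearer of the two):
  {Blue, Violet}: total = 499
  {Blue, Amber}: total = 615
  {Red, Blue}: total = 851
  {Blue, Green}: total = 971
  {Amber, Violet}: total = 2025
  {Green, Violet}: total = 2076
  {Green, Amber}: total = 2102
  {Red, Amber}: total = 2145
  {Red, Green}: total = 2428
  {Red, Violet}: total = 2507
Best pair: {Blue, Violet} with total 499.

{Blue, Violet}, total 499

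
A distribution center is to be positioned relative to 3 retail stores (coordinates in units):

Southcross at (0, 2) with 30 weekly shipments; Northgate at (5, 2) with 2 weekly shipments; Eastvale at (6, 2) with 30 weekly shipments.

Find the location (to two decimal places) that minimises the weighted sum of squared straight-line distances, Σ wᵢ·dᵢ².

(3.06, 2.00)

The minimiser of Σwᵢ‖p−pᵢ‖² is the weighted centroid p* = (Σwᵢpᵢ)/(Σwᵢ).
Σwᵢ = 62.
Σwᵢxᵢ = 30·0 + 2·5 + 30·6 = 190.
Σwᵢyᵢ = 30·2 + 2·2 + 30·2 = 124.
x* = 190/62 = 3.06, y* = 124/62 = 2.00.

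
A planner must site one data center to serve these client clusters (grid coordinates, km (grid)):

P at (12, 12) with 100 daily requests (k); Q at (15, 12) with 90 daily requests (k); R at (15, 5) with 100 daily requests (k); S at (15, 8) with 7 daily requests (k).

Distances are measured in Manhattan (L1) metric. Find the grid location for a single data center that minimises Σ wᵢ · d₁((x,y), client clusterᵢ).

Manhattan distance separates: Σwᵢ(|x−xᵢ|+|y−yᵢ|) = Σwᵢ|x−xᵢ| + Σwᵢ|y−yᵢ|, so x and y are optimised independently as 1-D weighted medians.
Total weight W = 297; half = 148.5.
x-coordinate, sorted with cumulative weight:
  x=12 (P, w=100) cum 100
  x=15 (Q, w=90) cum 190  ← median
  x=15 (R, w=100) cum 290
  x=15 (S, w=7) cum 297
⇒ x* = 15
y-coordinate, sorted with cumulative weight:
  y=5 (R, w=100) cum 100
  y=8 (S, w=7) cum 107
  y=12 (P, w=100) cum 207  ← median
  y=12 (Q, w=90) cum 297
⇒ y* = 12

(15, 12)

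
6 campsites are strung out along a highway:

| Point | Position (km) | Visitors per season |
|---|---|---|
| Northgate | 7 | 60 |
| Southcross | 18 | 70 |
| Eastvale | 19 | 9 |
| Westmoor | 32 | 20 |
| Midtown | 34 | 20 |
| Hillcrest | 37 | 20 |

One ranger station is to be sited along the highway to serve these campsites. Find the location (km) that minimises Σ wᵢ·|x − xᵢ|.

x = 18

For a sum of weighted absolute distances on a line, the optimum is the weighted median (not the mean). Total weight W = 199; half-weight = 99.5.
Sort by position and accumulate weight:
  km 7 (Northgate, w=60) → cum 60
  km 18 (Southcross, w=70) → cum 130  ≥ 99.5 → median here
  km 19 (Eastvale, w=9) → cum 139
  km 32 (Westmoor, w=20) → cum 159
  km 34 (Midtown, w=20) → cum 179
  km 37 (Hillcrest, w=20) → cum 199
Optimal location: km 18.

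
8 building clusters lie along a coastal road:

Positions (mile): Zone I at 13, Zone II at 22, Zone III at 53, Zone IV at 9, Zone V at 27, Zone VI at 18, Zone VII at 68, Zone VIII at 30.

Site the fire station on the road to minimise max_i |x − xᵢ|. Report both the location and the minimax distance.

location 38.5, max distance 29.5

The 1-center on a line is the midpoint of the two extreme points: leftmost at 9, rightmost at 68.
Optimal location = (9 + 68)/2 = 38.5; maximum distance = (68 − 9)/2 = 29.5.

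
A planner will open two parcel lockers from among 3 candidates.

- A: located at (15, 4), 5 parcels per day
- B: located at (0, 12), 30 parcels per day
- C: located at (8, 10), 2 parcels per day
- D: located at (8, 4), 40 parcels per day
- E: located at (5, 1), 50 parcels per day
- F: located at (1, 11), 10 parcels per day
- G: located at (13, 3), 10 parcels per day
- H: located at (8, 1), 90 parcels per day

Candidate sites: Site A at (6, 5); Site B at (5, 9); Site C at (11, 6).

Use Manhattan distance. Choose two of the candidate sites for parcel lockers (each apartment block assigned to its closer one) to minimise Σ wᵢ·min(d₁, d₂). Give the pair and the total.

Evaluate every pair (each demand assigned to the nearer of the two):
  {Site A, Site B}: total = 1358
  {Site A, Site C}: total = 1504
  {Site B, Site C}: total = 1708
Best pair: {Site A, Site B} with total 1358.

{Site A, Site B}, total 1358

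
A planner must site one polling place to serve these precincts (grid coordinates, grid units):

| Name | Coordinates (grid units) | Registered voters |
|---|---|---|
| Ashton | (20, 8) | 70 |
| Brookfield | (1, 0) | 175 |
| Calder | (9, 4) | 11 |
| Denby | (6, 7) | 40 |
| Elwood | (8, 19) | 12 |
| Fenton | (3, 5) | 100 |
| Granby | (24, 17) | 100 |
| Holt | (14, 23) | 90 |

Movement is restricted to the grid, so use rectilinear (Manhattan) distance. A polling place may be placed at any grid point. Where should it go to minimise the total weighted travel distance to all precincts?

(6, 7)

Manhattan distance separates: Σwᵢ(|x−xᵢ|+|y−yᵢ|) = Σwᵢ|x−xᵢ| + Σwᵢ|y−yᵢ|, so x and y are optimised independently as 1-D weighted medians.
Total weight W = 598; half = 299.
x-coordinate, sorted with cumulative weight:
  x=1 (Brookfield, w=175) cum 175
  x=3 (Fenton, w=100) cum 275
  x=6 (Denby, w=40) cum 315  ← median
  x=8 (Elwood, w=12) cum 327
  x=9 (Calder, w=11) cum 338
  x=14 (Holt, w=90) cum 428
  x=20 (Ashton, w=70) cum 498
  x=24 (Granby, w=100) cum 598
⇒ x* = 6
y-coordinate, sorted with cumulative weight:
  y=0 (Brookfield, w=175) cum 175
  y=4 (Calder, w=11) cum 186
  y=5 (Fenton, w=100) cum 286
  y=7 (Denby, w=40) cum 326  ← median
  y=8 (Ashton, w=70) cum 396
  y=17 (Granby, w=100) cum 496
  y=19 (Elwood, w=12) cum 508
  y=23 (Holt, w=90) cum 598
⇒ y* = 7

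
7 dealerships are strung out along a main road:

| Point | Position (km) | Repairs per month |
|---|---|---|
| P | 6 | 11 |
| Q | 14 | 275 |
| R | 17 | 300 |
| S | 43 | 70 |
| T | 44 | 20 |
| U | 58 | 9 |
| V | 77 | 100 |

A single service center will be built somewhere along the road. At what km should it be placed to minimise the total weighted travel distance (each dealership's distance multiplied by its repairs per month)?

For a sum of weighted absolute distances on a line, the optimum is the weighted median (not the mean). Total weight W = 785; half-weight = 392.5.
Sort by position and accumulate weight:
  km 6 (P, w=11) → cum 11
  km 14 (Q, w=275) → cum 286
  km 17 (R, w=300) → cum 586  ≥ 392.5 → median here
  km 43 (S, w=70) → cum 656
  km 44 (T, w=20) → cum 676
  km 58 (U, w=9) → cum 685
  km 77 (V, w=100) → cum 785
Optimal location: km 17.

x = 17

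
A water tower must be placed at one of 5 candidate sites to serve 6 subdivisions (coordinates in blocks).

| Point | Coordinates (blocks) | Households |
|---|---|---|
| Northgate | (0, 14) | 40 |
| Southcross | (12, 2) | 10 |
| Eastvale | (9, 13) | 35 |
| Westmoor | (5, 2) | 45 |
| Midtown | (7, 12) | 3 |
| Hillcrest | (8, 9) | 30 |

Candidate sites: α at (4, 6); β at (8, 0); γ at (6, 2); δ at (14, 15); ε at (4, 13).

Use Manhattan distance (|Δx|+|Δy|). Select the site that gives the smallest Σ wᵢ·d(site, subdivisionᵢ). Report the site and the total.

Total weighted distance at each candidate:
  α (4, 6): total = 1482
  β (8, 0): total = 1964
  γ (6, 2): total = 1618
  δ (14, 15): total = 2375
  ε (4, 13): total = 1357
Minimum is at ε with total 1357 blocks.

ε, total 1357 blocks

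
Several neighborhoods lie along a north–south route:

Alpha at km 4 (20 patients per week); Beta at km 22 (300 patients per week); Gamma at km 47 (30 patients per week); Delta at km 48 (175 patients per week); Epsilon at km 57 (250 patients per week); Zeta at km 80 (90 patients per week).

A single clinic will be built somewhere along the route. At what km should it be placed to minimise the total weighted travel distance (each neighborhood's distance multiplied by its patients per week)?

x = 48

For a sum of weighted absolute distances on a line, the optimum is the weighted median (not the mean). Total weight W = 865; half-weight = 432.5.
Sort by position and accumulate weight:
  km 4 (Alpha, w=20) → cum 20
  km 22 (Beta, w=300) → cum 320
  km 47 (Gamma, w=30) → cum 350
  km 48 (Delta, w=175) → cum 525  ≥ 432.5 → median here
  km 57 (Epsilon, w=250) → cum 775
  km 80 (Zeta, w=90) → cum 865
Optimal location: km 48.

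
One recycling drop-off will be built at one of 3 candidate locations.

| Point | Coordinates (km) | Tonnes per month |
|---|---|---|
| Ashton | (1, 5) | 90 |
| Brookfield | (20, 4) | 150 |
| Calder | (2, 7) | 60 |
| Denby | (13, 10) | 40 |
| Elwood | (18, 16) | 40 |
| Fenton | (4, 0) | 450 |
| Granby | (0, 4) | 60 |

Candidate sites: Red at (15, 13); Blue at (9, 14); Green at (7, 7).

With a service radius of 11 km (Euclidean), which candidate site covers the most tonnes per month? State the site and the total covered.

Coverage radius r = 11 km; a point is covered iff (Δx)²+(Δy)² ≤ 11² = 121.
  Red (15, 13): covers {Brookfield, Denby, Elwood} → 230
  Blue (9, 14): covers {Calder, Denby, Elwood} → 140
  Green (7, 7): covers {Ashton, Calder, Denby, Fenton, Granby} → 700
Maximum coverage at Green: 700 tonnes per month.

Green, covering 700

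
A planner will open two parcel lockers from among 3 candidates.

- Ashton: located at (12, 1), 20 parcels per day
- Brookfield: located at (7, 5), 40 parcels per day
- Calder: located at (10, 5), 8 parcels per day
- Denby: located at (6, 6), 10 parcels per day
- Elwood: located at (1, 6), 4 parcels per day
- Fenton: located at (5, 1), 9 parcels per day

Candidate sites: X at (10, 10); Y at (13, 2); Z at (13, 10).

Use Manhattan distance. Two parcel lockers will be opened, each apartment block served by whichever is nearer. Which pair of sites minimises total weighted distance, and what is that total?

{X, Y}, total 613

Evaluate every pair (each demand assigned to the nearer of the two):
  {X, Y}: total = 613
  {Y, Z}: total = 703
  {X, Z}: total = 818
Best pair: {X, Y} with total 613.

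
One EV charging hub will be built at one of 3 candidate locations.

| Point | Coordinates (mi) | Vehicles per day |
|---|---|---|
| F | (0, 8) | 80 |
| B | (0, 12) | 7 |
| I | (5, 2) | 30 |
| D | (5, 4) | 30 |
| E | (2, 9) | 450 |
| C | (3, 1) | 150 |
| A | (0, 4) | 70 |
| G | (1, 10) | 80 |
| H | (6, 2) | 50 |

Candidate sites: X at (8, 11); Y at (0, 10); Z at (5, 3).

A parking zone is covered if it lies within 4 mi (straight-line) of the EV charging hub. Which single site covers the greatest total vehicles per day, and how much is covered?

Coverage radius r = 4 mi; a point is covered iff (Δx)²+(Δy)² ≤ 4² = 16.
  X (8, 11): covers {none} → 0
  Y (0, 10): covers {F, B, E, G} → 617
  Z (5, 3): covers {I, D, C, H} → 260
Maximum coverage at Y: 617 vehicles per day.

Y, covering 617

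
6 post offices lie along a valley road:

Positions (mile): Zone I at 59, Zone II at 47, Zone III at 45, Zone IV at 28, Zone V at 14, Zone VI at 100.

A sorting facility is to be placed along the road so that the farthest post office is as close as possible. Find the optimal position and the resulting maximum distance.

location 57, max distance 43

The 1-center on a line is the midpoint of the two extreme points: leftmost at 14, rightmost at 100.
Optimal location = (14 + 100)/2 = 57; maximum distance = (100 − 14)/2 = 43.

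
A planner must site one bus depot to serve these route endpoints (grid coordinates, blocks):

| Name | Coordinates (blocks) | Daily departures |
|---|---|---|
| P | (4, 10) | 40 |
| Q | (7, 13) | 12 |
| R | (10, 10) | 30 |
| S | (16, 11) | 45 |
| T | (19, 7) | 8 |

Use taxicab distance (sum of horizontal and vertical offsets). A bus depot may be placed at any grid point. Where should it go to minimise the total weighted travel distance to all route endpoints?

(10, 10)

Manhattan distance separates: Σwᵢ(|x−xᵢ|+|y−yᵢ|) = Σwᵢ|x−xᵢ| + Σwᵢ|y−yᵢ|, so x and y are optimised independently as 1-D weighted medians.
Total weight W = 135; half = 67.5.
x-coordinate, sorted with cumulative weight:
  x=4 (P, w=40) cum 40
  x=7 (Q, w=12) cum 52
  x=10 (R, w=30) cum 82  ← median
  x=16 (S, w=45) cum 127
  x=19 (T, w=8) cum 135
⇒ x* = 10
y-coordinate, sorted with cumulative weight:
  y=7 (T, w=8) cum 8
  y=10 (P, w=40) cum 48
  y=10 (R, w=30) cum 78  ← median
  y=11 (S, w=45) cum 123
  y=13 (Q, w=12) cum 135
⇒ y* = 10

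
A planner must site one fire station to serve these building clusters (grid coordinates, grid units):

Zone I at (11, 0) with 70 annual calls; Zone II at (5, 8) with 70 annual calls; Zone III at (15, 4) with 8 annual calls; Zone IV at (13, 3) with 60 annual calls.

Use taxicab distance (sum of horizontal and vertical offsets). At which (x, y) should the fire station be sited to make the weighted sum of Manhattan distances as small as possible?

Manhattan distance separates: Σwᵢ(|x−xᵢ|+|y−yᵢ|) = Σwᵢ|x−xᵢ| + Σwᵢ|y−yᵢ|, so x and y are optimised independently as 1-D weighted medians.
Total weight W = 208; half = 104.
x-coordinate, sorted with cumulative weight:
  x=5 (Zone II, w=70) cum 70
  x=11 (Zone I, w=70) cum 140  ← median
  x=13 (Zone IV, w=60) cum 200
  x=15 (Zone III, w=8) cum 208
⇒ x* = 11
y-coordinate, sorted with cumulative weight:
  y=0 (Zone I, w=70) cum 70
  y=3 (Zone IV, w=60) cum 130  ← median
  y=4 (Zone III, w=8) cum 138
  y=8 (Zone II, w=70) cum 208
⇒ y* = 3

(11, 3)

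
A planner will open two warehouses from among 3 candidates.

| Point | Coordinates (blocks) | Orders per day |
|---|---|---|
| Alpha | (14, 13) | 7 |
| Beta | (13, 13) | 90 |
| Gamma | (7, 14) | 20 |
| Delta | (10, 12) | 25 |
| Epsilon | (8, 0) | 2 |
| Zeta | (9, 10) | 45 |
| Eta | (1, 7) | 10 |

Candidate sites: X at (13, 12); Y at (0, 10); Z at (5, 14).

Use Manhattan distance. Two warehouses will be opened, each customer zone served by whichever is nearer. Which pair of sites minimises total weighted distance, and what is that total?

{X, Z}, total 633

Evaluate every pair (each demand assigned to the nearer of the two):
  {X, Z}: total = 633
  {X, Y}: total = 683
  {Y, Z}: total = 1529
Best pair: {X, Z} with total 633.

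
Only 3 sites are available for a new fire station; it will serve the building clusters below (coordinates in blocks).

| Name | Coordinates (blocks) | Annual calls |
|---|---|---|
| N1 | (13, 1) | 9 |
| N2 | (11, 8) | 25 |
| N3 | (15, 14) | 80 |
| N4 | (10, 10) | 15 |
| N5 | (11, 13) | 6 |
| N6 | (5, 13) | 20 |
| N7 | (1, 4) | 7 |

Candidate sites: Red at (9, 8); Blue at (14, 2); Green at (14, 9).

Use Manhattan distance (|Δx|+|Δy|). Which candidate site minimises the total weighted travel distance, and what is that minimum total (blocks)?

Total weighted distance at each candidate:
  Red (9, 8): total = 1460
  Blue (14, 2): total = 2052
  Green (14, 9): total = 1164
Minimum is at Green with total 1164 blocks.

Green, total 1164 blocks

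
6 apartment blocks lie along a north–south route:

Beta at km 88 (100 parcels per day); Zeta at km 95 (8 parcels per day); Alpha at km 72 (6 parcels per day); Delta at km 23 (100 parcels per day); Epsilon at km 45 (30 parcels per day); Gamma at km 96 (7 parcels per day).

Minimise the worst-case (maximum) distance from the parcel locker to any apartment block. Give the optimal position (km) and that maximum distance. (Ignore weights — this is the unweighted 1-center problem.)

The 1-center on a line is the midpoint of the two extreme points: leftmost at 23, rightmost at 96.
Optimal location = (23 + 96)/2 = 59.5; maximum distance = (96 − 23)/2 = 36.5.

location 59.5, max distance 36.5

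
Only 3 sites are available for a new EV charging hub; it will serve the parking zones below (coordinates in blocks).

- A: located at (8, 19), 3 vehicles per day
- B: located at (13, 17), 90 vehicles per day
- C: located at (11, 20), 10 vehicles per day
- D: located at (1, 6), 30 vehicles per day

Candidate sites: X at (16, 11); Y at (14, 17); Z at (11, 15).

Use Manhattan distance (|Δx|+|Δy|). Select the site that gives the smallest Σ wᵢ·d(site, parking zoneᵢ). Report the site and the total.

Y, total 894 blocks

Total weighted distance at each candidate:
  X (16, 11): total = 1598
  Y (14, 17): total = 894
  Z (11, 15): total = 1001
Minimum is at Y with total 894 blocks.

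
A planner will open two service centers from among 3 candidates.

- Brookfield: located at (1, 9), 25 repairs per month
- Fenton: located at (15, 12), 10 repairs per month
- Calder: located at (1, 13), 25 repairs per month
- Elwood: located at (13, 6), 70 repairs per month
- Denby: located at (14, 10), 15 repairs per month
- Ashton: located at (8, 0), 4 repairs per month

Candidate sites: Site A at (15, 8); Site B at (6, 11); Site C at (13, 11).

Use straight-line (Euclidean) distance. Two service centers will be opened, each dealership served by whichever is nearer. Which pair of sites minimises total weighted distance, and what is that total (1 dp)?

Evaluate every pair (each demand assigned to the nearer of the two):
  {Site A, Site B}: total = 583.3
  {Site B, Site C}: total = 707.6
  {Site A, Site C}: total = 892.4
Best pair: {Site A, Site B} with total 583.3.

{Site A, Site B}, total 583.3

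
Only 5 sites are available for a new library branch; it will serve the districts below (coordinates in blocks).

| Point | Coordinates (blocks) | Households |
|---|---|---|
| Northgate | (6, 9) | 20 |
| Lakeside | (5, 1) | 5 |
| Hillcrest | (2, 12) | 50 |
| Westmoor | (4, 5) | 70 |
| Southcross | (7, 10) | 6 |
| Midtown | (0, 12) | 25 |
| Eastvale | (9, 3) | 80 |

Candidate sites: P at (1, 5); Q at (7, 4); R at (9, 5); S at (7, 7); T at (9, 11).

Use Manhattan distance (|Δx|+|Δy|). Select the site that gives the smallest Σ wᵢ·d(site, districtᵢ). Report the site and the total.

Q, total 1726 blocks

Total weighted distance at each candidate:
  P (1, 5): total = 1896
  Q (7, 4): total = 1726
  R (9, 5): total = 1832
  S (7, 7): total = 1748
  T (9, 11): total = 2248
Minimum is at Q with total 1726 blocks.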